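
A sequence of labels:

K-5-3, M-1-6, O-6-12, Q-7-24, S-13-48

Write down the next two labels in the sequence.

U-20-96 then W-33-192

Letter goes K, M, O, Q, S → U → W (letters move forward 2 places in the alphabet).
Second component: each term is the sum of the two before it; 5, 1, 6, 7, 13 → 20 → 33.
Third component: ×2 each step, so 3, 6, 12, 24, 48 → 96 → 192.
So the next two labels are U-20-96 and W-33-192.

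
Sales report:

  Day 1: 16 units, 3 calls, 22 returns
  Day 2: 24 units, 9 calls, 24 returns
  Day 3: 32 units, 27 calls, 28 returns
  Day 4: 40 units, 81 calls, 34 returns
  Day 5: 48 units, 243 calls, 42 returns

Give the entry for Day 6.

Units — +8 each step: 16, 24, 32, 40, 48 → 56.
For the calls, ×3 each step: 3, 9, 27, 81, 243 → 729.
Returns — differences are 2, 4, 6, … (increasing by 2 each time): 22, 24, 28, 34, 42 → 52.
Combining the parts gives 56 units, 729 calls, 52 returns.

56 units, 729 calls, 52 returns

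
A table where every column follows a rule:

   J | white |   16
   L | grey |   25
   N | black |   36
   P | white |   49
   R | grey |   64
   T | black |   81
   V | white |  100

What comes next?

Letter: letters move forward 2 places in the alphabet; J, L, N, P, R, T, V → X.
Shade: repeats white → grey → black; white, grey, black, white, grey, black, white → grey.
Third component — perfect squares: 4², 5², 6², …: 16, 25, 36, 49, 64, 81, 100 → 121.
Combining the parts gives X  grey  121.

X  grey  121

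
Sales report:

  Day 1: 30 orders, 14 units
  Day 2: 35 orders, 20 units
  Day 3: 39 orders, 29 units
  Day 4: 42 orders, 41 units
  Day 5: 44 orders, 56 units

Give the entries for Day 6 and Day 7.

45 orders, 74 units; 45 orders, 95 units

Orders — differences are 5, 4, 3, … (decreasing by 1 each time): 30, 35, 39, 42, 44 → 45 → 45.
Units: differences are 6, 9, 12, … (increasing by 3 each time), so 14, 20, 29, 41, 56 → 74 → 95.
So the next two lines are 45 orders, 74 units and 45 orders, 95 units.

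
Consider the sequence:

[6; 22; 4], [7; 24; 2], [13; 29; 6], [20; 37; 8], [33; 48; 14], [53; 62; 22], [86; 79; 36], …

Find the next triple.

[139; 99; 58]

First value — each term is the sum of the two before it: 6, 7, 13, 20, 33, 53, 86 → 139.
Second value: 22, 24, 29, 37, 48, 62, 79 → 99 (differences are 2, 5, 8, … (increasing by 3 each time)).
Third value: each term is the sum of the two before it, so 4, 2, 6, 8, 14, 22, 36 → 58.
Combining the parts gives [139; 99; 58].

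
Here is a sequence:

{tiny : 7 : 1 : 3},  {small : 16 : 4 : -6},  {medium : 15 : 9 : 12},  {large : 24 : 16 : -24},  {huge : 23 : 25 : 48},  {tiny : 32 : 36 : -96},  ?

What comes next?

{small : 31 : 49 : 192}

Size goes tiny, small, medium, large, huge, tiny → small (repeats tiny → small → medium → large → huge).
For the second entry, alternating steps +9, −1, +9, −1, …: 7, 16, 15, 24, 23, 32 → 31.
Third entry goes 1, 4, 9, 16, 25, 36 → 49 (perfect squares: 1², 2², 3², …).
Fourth entry: ×(-2) each step, so 3, -6, 12, -24, 48, -96 → 192.
Putting it together: {small : 31 : 49 : 192}.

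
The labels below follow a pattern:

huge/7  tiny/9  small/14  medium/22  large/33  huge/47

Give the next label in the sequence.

For the size, repeats huge → tiny → small → medium → large: huge, tiny, small, medium, large, huge → tiny.
Second component — differences are 2, 5, 8, … (increasing by 3 each time): 7, 9, 14, 22, 33, 47 → 64.
Combining the parts gives tiny/64.

tiny/64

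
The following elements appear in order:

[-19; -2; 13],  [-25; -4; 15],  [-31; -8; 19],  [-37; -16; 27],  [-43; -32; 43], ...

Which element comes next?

[-49; -64; 75]

First component goes -19, -25, -31, -37, -43 → -49 (−6 each step).
Second component: ×2 each step; -2, -4, -8, -16, -32 → -64.
For the third component, together with the second component always sums to 11: 13, 15, 19, 27, 43 → 75.
Putting it together: [-49; -64; 75].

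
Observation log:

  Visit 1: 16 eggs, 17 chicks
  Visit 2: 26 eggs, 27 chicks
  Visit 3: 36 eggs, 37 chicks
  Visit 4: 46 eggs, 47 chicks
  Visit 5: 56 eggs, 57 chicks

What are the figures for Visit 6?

Eggs goes 16, 26, 36, 46, 56 → 66 (+10 each step).
For the chicks, always 1 more than the eggs: 17, 27, 37, 47, 57 → 67.
Combining the parts gives 66 eggs, 67 chicks.

66 eggs, 67 chicks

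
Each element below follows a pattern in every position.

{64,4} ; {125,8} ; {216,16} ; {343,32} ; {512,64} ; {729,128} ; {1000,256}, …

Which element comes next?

First component goes 64, 125, 216, 343, 512, 729, 1000 → 1331 (perfect cubes: 4³, 5³, 6³, …).
Second component — ×2 each step: 4, 8, 16, 32, 64, 128, 256 → 512.
Combining the parts gives {1331,512}.

{1331,512}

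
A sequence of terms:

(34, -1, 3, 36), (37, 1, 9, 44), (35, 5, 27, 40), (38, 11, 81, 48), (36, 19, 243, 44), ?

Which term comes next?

For the first entry, alternating steps +3, −2, +3, −2, …: 34, 37, 35, 38, 36 → 39.
Second entry: differences are 2, 4, 6, … (increasing by 2 each time), so -1, 1, 5, 11, 19 → 29.
Third entry: 3, 9, 27, 81, 243 → 729 (×3 each step).
For the fourth entry, alternating steps +8, −4, +8, −4, …: 36, 44, 40, 48, 44 → 52.
So the next term is (39, 29, 729, 52).

(39, 29, 729, 52)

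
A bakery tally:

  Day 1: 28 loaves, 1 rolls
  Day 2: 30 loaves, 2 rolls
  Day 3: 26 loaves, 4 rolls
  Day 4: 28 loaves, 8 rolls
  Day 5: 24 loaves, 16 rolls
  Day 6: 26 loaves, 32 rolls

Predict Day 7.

Loaves — alternating steps +2, −4, +2, −4, …: 28, 30, 26, 28, 24, 26 → 22.
Rolls goes 1, 2, 4, 8, 16, 32 → 64 (×2 each step).
Combining the parts gives 22 loaves, 64 rolls.

22 loaves, 64 rolls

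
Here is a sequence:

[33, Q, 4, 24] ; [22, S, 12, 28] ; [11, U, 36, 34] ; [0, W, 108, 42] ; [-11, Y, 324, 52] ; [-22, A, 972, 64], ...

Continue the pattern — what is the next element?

[-33, C, 2916, 78]

First part: −11 each step, so 33, 22, 11, 0, -11, -22 → -33.
For the letter, letters move forward 2 places in the alphabet, wrapping Z→A: Q, S, U, W, Y, A → C.
Third part — ×3 each step: 4, 12, 36, 108, 324, 972 → 2916.
Fourth part: 24, 28, 34, 42, 52, 64 → 78 (differences are 4, 6, 8, … (increasing by 2 each time)).
Putting it together: [-33, C, 2916, 78].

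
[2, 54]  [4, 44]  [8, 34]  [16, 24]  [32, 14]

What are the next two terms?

[64, 4], [128, -6]

First value: ×2 each step, so 2, 4, 8, 16, 32 → 64 → 128.
Second value: −10 each step, so 54, 44, 34, 24, 14 → 4 → -6.
Putting the parts together: [64, 4] and then [128, -6].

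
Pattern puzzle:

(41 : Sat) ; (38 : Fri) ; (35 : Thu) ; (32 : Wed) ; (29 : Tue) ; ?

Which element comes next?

For the first entry, −3 each step: 41, 38, 35, 32, 29 → 26.
Day goes Sat, Fri, Thu, Wed, Tue → Mon (runs backward through the weekdays Mon→Sun).
Putting it together: (26 : Mon).

(26 : Mon)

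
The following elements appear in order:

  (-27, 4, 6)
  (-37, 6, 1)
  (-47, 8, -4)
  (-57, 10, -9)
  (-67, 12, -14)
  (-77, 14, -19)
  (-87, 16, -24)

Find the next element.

First part: -27, -37, -47, -57, -67, -77, -87 → -97 (−10 each step).
Second part goes 4, 6, 8, 10, 12, 14, 16 → 18 (+2 each step).
Third part — −5 each step: 6, 1, -4, -9, -14, -19, -24 → -29.
Putting it together: (-97, 18, -29).

(-97, 18, -29)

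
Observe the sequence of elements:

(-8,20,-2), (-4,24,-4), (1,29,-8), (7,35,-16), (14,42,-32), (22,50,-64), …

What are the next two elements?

(31,59,-128), (41,69,-256)

First entry goes -8, -4, 1, 7, 14, 22 → 31 → 41 (differences are 4, 5, 6, … (increasing by 1 each time)).
For the second entry, differences are 4, 5, 6, … (increasing by 1 each time): 20, 24, 29, 35, 42, 50 → 59 → 69.
For the third entry, ×2 each step: -2, -4, -8, -16, -32, -64 → -128 → -256.
Putting the parts together: (31,59,-128) and then (41,69,-256).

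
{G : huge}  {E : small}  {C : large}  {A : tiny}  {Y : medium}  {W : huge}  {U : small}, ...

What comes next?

Letter goes G, E, C, A, Y, W, U → S (letters move back 2 places in the alphabet, wrapping A→Z).
Size: repeats huge → small → large → tiny → medium; huge, small, large, tiny, medium, huge, small → large.
Combining the parts gives {S : large}.

{S : large}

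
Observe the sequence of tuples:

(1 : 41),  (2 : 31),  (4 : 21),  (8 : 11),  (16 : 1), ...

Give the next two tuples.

(32 : -9), (64 : -19)

First value — ×2 each step: 1, 2, 4, 8, 16 → 32 → 64.
Second value: −10 each step; 41, 31, 21, 11, 1 → -9 → -19.
So the next two tuples are (32 : -9) and (64 : -19).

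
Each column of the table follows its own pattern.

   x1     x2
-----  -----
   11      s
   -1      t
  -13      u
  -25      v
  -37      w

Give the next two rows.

Column x1: −12 each step, so 11, -1, -13, -25, -37 → -49 → -61.
Column x2: letters move forward 1 place in the alphabet; s, t, u, v, w → x → y.
So the next two rows are -49  x and -61  y.

-49  x; -61  y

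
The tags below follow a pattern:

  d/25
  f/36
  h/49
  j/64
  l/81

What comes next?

Letter: letters move forward 2 places in the alphabet, so d, f, h, j, l → n.
Second component goes 25, 36, 49, 64, 81 → 100 (perfect squares: 5², 6², 7², …).
Combining the parts gives n/100.

n/100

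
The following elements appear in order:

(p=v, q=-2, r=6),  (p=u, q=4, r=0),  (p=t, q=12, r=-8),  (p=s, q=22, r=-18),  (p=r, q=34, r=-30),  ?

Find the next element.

P: v, u, t, s, r → q (letters move back 1 place in the alphabet).
Q: -2, 4, 12, 22, 34 → 48 (differences are 6, 8, 10, … (increasing by 2 each time)).
R goes 6, 0, -8, -18, -30 → -44 (together with the q always sums to 4).
Combining the parts gives (p=q, q=48, r=-44).

(p=q, q=48, r=-44)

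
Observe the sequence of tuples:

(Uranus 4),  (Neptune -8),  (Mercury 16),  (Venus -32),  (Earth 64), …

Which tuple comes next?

For the planet, runs through the planets Mercury→Neptune: Uranus, Neptune, Mercury, Venus, Earth → Mars.
Second component: 4, -8, 16, -32, 64 → -128 (×(-2) each step).
Putting it together: (Mars -128).

(Mars -128)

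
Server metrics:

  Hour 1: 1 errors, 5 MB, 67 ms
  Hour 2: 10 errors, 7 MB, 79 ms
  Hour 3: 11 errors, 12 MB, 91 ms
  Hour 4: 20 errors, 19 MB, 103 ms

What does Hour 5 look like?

21 errors, 31 MB, 115 ms

Errors: alternating steps +9, +1, +9, +1, …; 1, 10, 11, 20 → 21.
MB: each term is the sum of the two before it; 5, 7, 12, 19 → 31.
Ms: +12 each step, so 67, 79, 91, 103 → 115.
So the next record is 21 errors, 31 MB, 115 ms.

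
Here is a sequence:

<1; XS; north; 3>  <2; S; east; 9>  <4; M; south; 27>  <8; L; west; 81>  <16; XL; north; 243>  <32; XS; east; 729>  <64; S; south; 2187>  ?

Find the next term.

First coordinate: ×2 each step, so 1, 2, 4, 8, 16, 32, 64 → 128.
Size goes XS, S, M, L, XL, XS, S → M (repeats XS → S → M → L → XL).
Direction — repeats north → east → south → west: north, east, south, west, north, east, south → west.
Fourth coordinate — ×3 each step: 3, 9, 27, 81, 243, 729, 2187 → 6561.
So the next term is <128; M; west; 6561>.

<128; M; west; 6561>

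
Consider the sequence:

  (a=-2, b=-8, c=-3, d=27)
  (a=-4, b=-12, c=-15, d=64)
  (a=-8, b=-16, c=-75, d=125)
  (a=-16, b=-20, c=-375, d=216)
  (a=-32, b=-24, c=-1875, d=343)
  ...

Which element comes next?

(a=-64, b=-28, c=-9375, d=512)

A: ×2 each step; -2, -4, -8, -16, -32 → -64.
B: −4 each step, so -8, -12, -16, -20, -24 → -28.
C — ×5 each step: -3, -15, -75, -375, -1875 → -9375.
For the d, perfect cubes: 3³, 4³, 5³, …: 27, 64, 125, 216, 343 → 512.
So the next element is (a=-64, b=-28, c=-9375, d=512).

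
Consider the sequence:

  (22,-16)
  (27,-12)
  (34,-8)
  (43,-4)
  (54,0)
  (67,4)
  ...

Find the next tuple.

First component goes 22, 27, 34, 43, 54, 67 → 82 (differences are 5, 7, 9, … (increasing by 2 each time)).
Second component: -16, -12, -8, -4, 0, 4 → 8 (+4 each step).
Putting it together: (82,8).

(82,8)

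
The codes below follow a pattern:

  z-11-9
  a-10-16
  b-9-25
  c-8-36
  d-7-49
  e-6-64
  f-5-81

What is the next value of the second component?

4

Second component — −1 each step: 11, 10, 9, 8, 7, 6, 5 → 4.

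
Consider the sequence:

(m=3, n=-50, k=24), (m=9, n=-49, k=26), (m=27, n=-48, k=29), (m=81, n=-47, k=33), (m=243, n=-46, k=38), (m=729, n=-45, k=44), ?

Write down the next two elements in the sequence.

M: 3, 9, 27, 81, 243, 729 → 2187 → 6561 (×3 each step).
N: +1 each step, so -50, -49, -48, -47, -46, -45 → -44 → -43.
K: differences are 2, 3, 4, … (increasing by 1 each time), so 24, 26, 29, 33, 38, 44 → 51 → 59.
Putting the parts together: (m=2187, n=-44, k=51) and then (m=6561, n=-43, k=59).

(m=2187, n=-44, k=51), (m=6561, n=-43, k=59)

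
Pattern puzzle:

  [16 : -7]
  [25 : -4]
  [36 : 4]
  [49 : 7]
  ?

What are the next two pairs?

[64 : 15], [81 : 18]

First coordinate goes 16, 25, 36, 49 → 64 → 81 (perfect squares: 4², 5², 6², …).
For the second coordinate, alternating steps +3, +8, +3, +8, …: -7, -4, 4, 7 → 15 → 18.
Putting the parts together: [64 : 15] and then [81 : 18].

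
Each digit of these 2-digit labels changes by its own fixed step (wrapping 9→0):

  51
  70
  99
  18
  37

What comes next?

56

First digit: +2 each step, mod 10, so 5, 7, 9, 1, 3 → 5.
Second digit: 1, 0, 9, 8, 7 → 6 (−1 each step, mod 10).
Putting it together: 56.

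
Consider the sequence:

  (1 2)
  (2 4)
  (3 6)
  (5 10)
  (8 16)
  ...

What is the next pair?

(13 26)

First component: each term is the sum of the two before it, so 1, 2, 3, 5, 8 → 13.
Second component: 2, 4, 6, 10, 16 → 26 (always 2 × the first component).
So the next pair is (13 26).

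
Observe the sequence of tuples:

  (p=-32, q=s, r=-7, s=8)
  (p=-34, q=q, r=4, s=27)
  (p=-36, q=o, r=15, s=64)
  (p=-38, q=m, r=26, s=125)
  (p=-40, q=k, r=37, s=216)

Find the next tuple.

(p=-42, q=i, r=48, s=343)

P goes -32, -34, -36, -38, -40 → -42 (−2 each step).
Q goes s, q, o, m, k → i (letters move back 2 places in the alphabet).
R: +11 each step; -7, 4, 15, 26, 37 → 48.
S — perfect cubes: 2³, 3³, 4³, …: 8, 27, 64, 125, 216 → 343.
Putting it together: (p=-42, q=i, r=48, s=343).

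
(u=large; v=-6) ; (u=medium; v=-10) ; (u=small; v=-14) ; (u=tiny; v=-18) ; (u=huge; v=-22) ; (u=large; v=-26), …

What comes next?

U: large, medium, small, tiny, huge, large → medium (repeats large → medium → small → tiny → huge).
V: −4 each step; -6, -10, -14, -18, -22, -26 → -30.
So the next tuple is (u=medium; v=-30).

(u=medium; v=-30)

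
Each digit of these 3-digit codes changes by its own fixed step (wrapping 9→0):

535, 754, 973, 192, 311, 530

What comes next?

759

First digit: +2 each step, mod 10, so 5, 7, 9, 1, 3, 5 → 7.
Second digit: 3, 5, 7, 9, 1, 3 → 5 (+2 each step, mod 10).
Third digit: 5, 4, 3, 2, 1, 0 → 9 (−1 each step, mod 10).
Combining the parts gives 759.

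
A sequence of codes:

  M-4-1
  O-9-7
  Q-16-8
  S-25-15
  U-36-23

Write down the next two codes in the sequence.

Letter: M, O, Q, S, U → W → Y (letters move forward 2 places in the alphabet).
Second component: perfect squares: 2², 3², 4², …, so 4, 9, 16, 25, 36 → 49 → 64.
Third component — each term is the sum of the two before it: 1, 7, 8, 15, 23 → 38 → 61.
Putting the parts together: W-49-38 and then Y-64-61.

W-49-38 then Y-64-61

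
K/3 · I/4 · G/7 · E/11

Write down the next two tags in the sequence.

C/18 then A/29

Letter: letters move back 2 places in the alphabet; K, I, G, E → C → A.
Second component — each term is the sum of the two before it: 3, 4, 7, 11 → 18 → 29.
So the next two tags are C/18 and A/29.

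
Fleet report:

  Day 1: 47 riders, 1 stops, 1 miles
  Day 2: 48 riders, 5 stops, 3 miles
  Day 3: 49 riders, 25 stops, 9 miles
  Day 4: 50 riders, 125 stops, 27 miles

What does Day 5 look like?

51 riders, 625 stops, 81 miles

Riders: +1 each step; 47, 48, 49, 50 → 51.
Stops: 1, 5, 25, 125 → 625 (×5 each step).
Miles — ×3 each step: 1, 3, 9, 27 → 81.
So the next row is 51 riders, 625 stops, 81 miles.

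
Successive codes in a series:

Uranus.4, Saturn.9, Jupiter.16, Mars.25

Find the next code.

Earth.36

Planet goes Uranus, Saturn, Jupiter, Mars → Earth (runs backward through the planets Mercury→Neptune).
Second component goes 4, 9, 16, 25 → 36 (perfect squares: 2², 3², 4², …).
So the next code is Earth.36.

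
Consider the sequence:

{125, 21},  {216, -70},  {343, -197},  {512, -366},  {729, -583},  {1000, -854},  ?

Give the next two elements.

{1331, -1185}, {1728, -1582}

First coordinate: perfect cubes: 5³, 6³, 7³, …, so 125, 216, 343, 512, 729, 1000 → 1331 → 1728.
Second coordinate: 21, -70, -197, -366, -583, -854 → -1185 → -1582 (together with the first coordinate always sums to 146).
Putting the parts together: {1331, -1185} and then {1728, -1582}.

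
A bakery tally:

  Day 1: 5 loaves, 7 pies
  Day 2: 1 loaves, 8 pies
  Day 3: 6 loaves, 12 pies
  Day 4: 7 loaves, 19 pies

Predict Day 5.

13 loaves, 29 pies

Loaves goes 5, 1, 6, 7 → 13 (each term is the sum of the two before it).
Pies: differences are 1, 4, 7, … (increasing by 3 each time), so 7, 8, 12, 19 → 29.
Combining the parts gives 13 loaves, 29 pies.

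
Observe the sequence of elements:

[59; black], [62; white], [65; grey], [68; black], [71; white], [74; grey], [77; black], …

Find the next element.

For the first coordinate, +3 each step: 59, 62, 65, 68, 71, 74, 77 → 80.
Shade: repeats black → white → grey, so black, white, grey, black, white, grey, black → white.
Combining the parts gives [80; white].

[80; white]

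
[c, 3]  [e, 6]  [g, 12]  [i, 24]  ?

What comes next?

Letter: c, e, g, i → k (letters move forward 2 places in the alphabet).
Second part — ×2 each step: 3, 6, 12, 24 → 48.
Combining the parts gives [k, 48].

[k, 48]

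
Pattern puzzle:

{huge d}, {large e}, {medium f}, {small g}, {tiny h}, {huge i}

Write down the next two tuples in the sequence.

Size — repeats huge → large → medium → small → tiny: huge, large, medium, small, tiny, huge → large → medium.
Letter: letters move forward 1 place in the alphabet, so d, e, f, g, h, i → j → k.
Putting the parts together: {large j} and then {medium k}.

{large j}, {medium k}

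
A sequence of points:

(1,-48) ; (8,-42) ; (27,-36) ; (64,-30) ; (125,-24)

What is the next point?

First value — perfect cubes: 1³, 2³, 3³, …: 1, 8, 27, 64, 125 → 216.
Second value: +6 each step, so -48, -42, -36, -30, -24 → -18.
So the next point is (216,-18).

(216,-18)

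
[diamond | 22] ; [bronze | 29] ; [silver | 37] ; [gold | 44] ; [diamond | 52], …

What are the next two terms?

Rank: repeats diamond → bronze → silver → gold, so diamond, bronze, silver, gold, diamond → bronze → silver.
Second value: alternating steps +7, +8, +7, +8, …; 22, 29, 37, 44, 52 → 59 → 67.
So the next two terms are [bronze | 59] and [silver | 67].

[bronze | 59], [silver | 67]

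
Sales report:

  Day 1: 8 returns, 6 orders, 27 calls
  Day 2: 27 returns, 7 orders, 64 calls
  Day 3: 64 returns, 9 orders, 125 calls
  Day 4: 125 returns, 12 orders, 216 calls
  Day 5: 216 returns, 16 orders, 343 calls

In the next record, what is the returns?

Returns: perfect cubes: 2³, 3³, 4³, …; 8, 27, 64, 125, 216 → 343.

343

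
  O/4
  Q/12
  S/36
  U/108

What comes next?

Letter: O, Q, S, U → W (letters move forward 2 places in the alphabet).
Second component: ×3 each step, so 4, 12, 36, 108 → 324.
Combining the parts gives W/324.

W/324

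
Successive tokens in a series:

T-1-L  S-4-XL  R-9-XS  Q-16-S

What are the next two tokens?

Letter: letters move back 1 place in the alphabet, so T, S, R, Q → P → O.
For the second component, perfect squares: 1², 2², 3², …: 1, 4, 9, 16 → 25 → 36.
Size: L, XL, XS, S → M → L (runs through clothing sizes XS→XL).
So the next two tokens are P-25-M and O-36-L.

P-25-M then O-36-L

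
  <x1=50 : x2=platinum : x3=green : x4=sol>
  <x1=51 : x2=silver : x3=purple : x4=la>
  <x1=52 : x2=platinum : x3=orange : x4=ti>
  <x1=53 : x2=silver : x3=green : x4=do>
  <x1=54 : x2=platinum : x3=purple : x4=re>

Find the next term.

X1 — +1 each step: 50, 51, 52, 53, 54 → 55.
X2: alternates platinum ↔ silver; platinum, silver, platinum, silver, platinum → silver.
X3: repeats green → purple → orange, so green, purple, orange, green, purple → orange.
X4: runs through the solfège scale do→ti, so sol, la, ti, do, re → mi.
Putting it together: <x1=55 : x2=silver : x3=orange : x4=mi>.

<x1=55 : x2=silver : x3=orange : x4=mi>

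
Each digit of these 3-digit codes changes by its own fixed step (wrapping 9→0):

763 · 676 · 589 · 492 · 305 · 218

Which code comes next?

121

First digit: −1 each step, mod 10; 7, 6, 5, 4, 3, 2 → 1.
Second digit — +1 each step, mod 10: 6, 7, 8, 9, 0, 1 → 2.
Third digit: 3, 6, 9, 2, 5, 8 → 1 (+3 each step, mod 10).
So the next code is 121.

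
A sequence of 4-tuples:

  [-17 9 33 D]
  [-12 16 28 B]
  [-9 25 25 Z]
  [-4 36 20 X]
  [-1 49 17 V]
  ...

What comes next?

First part goes -17, -12, -9, -4, -1 → 4 (alternating steps +5, +3, +5, +3, …).
Second part: perfect squares: 3², 4², 5², …; 9, 16, 25, 36, 49 → 64.
For the third part, together with the first part always sums to 16: 33, 28, 25, 20, 17 → 12.
Letter goes D, B, Z, X, V → T (letters move back 2 places in the alphabet, wrapping A→Z).
Combining the parts gives [4 64 12 T].

[4 64 12 T]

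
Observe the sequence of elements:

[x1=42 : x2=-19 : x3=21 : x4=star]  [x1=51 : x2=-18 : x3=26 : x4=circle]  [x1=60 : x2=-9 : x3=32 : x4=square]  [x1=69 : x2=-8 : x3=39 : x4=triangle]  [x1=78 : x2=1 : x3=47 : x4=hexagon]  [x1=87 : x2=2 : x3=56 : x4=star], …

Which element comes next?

For the x1, +9 each step: 42, 51, 60, 69, 78, 87 → 96.
X2 — alternating steps +1, +9, +1, +9, …: -19, -18, -9, -8, 1, 2 → 11.
X3: 21, 26, 32, 39, 47, 56 → 66 (differences are 5, 6, 7, … (increasing by 1 each time)).
X4: star, circle, square, triangle, hexagon, star → circle (repeats star → circle → square → triangle → hexagon).
Combining the parts gives [x1=96 : x2=11 : x3=66 : x4=circle].

[x1=96 : x2=11 : x3=66 : x4=circle]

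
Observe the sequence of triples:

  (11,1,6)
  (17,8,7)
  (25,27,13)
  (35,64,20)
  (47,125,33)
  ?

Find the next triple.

(61,216,53)

For the first slot, differences are 6, 8, 10, … (increasing by 2 each time): 11, 17, 25, 35, 47 → 61.
For the second slot, perfect cubes: 1³, 2³, 3³, …: 1, 8, 27, 64, 125 → 216.
Third slot: 6, 7, 13, 20, 33 → 53 (each term is the sum of the two before it).
Putting it together: (61,216,53).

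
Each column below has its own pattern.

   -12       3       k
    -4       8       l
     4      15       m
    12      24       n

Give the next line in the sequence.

First component: +8 each step, so -12, -4, 4, 12 → 20.
Second component: 3, 8, 15, 24 → 35 (differences are 5, 7, 9, … (increasing by 2 each time)).
For the letter, letters move forward 1 place in the alphabet: k, l, m, n → o.
So the next line is 20  35  o.

20  35  o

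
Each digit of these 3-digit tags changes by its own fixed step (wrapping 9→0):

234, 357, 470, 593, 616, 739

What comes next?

852

For the first digit, +1 each step, mod 10: 2, 3, 4, 5, 6, 7 → 8.
For the second digit, +2 each step, mod 10: 3, 5, 7, 9, 1, 3 → 5.
For the third digit, +3 each step, mod 10: 4, 7, 0, 3, 6, 9 → 2.
Combining the parts gives 852.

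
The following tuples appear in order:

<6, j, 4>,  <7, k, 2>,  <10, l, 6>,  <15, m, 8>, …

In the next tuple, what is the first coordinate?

First coordinate: differences are 1, 3, 5, … (increasing by 2 each time); 6, 7, 10, 15 → 22.
Letter — letters move forward 1 place in the alphabet: j, k, l, m → n.
Third coordinate: each term is the sum of the two before it, so 4, 2, 6, 8 → 14.

22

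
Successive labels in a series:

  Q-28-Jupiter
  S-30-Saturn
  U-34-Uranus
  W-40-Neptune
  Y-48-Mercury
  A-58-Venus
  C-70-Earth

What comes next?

Letter goes Q, S, U, W, Y, A, C → E (letters move forward 2 places in the alphabet, wrapping Z→A).
Second component: differences are 2, 4, 6, … (increasing by 2 each time), so 28, 30, 34, 40, 48, 58, 70 → 84.
For the planet, runs through the planets Mercury→Neptune: Jupiter, Saturn, Uranus, Neptune, Mercury, Venus, Earth → Mars.
So the next label is E-84-Mars.

E-84-Mars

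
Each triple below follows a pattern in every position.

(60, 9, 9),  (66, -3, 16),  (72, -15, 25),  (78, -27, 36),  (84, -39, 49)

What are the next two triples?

First value: +6 each step, so 60, 66, 72, 78, 84 → 90 → 96.
Second value: 9, -3, -15, -27, -39 → -51 → -63 (−12 each step).
Third value: 9, 16, 25, 36, 49 → 64 → 81 (perfect squares: 3², 4², 5², …).
So the next two triples are (90, -51, 64) and (96, -63, 81).

(90, -51, 64), (96, -63, 81)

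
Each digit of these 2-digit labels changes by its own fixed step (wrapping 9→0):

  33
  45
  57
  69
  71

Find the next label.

For the first digit, +1 each step, mod 10: 3, 4, 5, 6, 7 → 8.
For the second digit, +2 each step, mod 10: 3, 5, 7, 9, 1 → 3.
Combining the parts gives 83.

83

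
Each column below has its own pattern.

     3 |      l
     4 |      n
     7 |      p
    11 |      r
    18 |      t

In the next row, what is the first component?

29

First component: each term is the sum of the two before it; 3, 4, 7, 11, 18 → 29.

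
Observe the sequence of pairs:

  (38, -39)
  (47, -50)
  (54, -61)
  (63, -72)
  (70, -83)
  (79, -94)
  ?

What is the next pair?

First slot — alternating steps +9, +7, +9, +7, …: 38, 47, 54, 63, 70, 79 → 86.
For the second slot, −11 each step: -39, -50, -61, -72, -83, -94 → -105.
So the next pair is (86, -105).

(86, -105)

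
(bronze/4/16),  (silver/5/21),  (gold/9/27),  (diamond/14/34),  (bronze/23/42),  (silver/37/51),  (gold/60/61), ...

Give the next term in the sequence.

For the rank, repeats bronze → silver → gold → diamond: bronze, silver, gold, diamond, bronze, silver, gold → diamond.
For the second component, each term is the sum of the two before it: 4, 5, 9, 14, 23, 37, 60 → 97.
Third component — differences are 5, 6, 7, … (increasing by 1 each time): 16, 21, 27, 34, 42, 51, 61 → 72.
Putting it together: (diamond/97/72).

(diamond/97/72)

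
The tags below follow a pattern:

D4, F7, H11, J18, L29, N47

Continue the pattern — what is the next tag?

Letter: D, F, H, J, L, N → P (letters move forward 2 places in the alphabet).
Second component: each term is the sum of the two before it, so 4, 7, 11, 18, 29, 47 → 76.
So the next tag is P76.

P76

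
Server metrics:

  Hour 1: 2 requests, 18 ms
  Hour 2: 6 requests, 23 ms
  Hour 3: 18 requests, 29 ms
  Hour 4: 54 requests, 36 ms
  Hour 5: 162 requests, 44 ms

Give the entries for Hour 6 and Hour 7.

Requests — ×3 each step: 2, 6, 18, 54, 162 → 486 → 1458.
Ms: 18, 23, 29, 36, 44 → 53 → 63 (differences are 5, 6, 7, … (increasing by 1 each time)).
Putting the parts together: 486 requests, 53 ms and then 1458 requests, 63 ms.

486 requests, 53 ms; 1458 requests, 63 ms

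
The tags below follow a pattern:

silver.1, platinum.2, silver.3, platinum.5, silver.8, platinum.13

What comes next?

silver.21

Metal goes silver, platinum, silver, platinum, silver, platinum → silver (alternates silver ↔ platinum).
For the second component, each term is the sum of the two before it: 1, 2, 3, 5, 8, 13 → 21.
Putting it together: silver.21.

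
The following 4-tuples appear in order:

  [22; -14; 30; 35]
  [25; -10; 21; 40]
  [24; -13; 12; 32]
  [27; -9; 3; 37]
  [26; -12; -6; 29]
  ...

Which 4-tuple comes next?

First part: 22, 25, 24, 27, 26 → 29 (alternating steps +3, −1, +3, −1, …).
Second part goes -14, -10, -13, -9, -12 → -8 (alternating steps +4, −3, +4, −3, …).
Third part: −9 each step, so 30, 21, 12, 3, -6 → -15.
For the fourth part, alternating steps +5, −8, +5, −8, …: 35, 40, 32, 37, 29 → 34.
So the next 4-tuple is [29; -8; -15; 34].

[29; -8; -15; 34]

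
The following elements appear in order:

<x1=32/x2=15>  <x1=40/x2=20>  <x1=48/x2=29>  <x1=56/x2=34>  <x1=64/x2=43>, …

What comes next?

For the x1, +8 each step: 32, 40, 48, 56, 64 → 72.
X2 — alternating steps +5, +9, +5, +9, …: 15, 20, 29, 34, 43 → 48.
So the next element is <x1=72/x2=48>.

<x1=72/x2=48>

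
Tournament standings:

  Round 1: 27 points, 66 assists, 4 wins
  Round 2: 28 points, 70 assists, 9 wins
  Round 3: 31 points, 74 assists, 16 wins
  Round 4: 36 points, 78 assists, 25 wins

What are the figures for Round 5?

For the points, differences are 1, 3, 5, … (increasing by 2 each time): 27, 28, 31, 36 → 43.
Assists: 66, 70, 74, 78 → 82 (+4 each step).
Wins: 4, 9, 16, 25 → 36 (perfect squares: 2², 3², 4², …).
Putting it together: 43 points, 82 assists, 36 wins.

43 points, 82 assists, 36 wins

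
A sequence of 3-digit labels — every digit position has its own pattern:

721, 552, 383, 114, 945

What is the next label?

776

First digit: −2 each step, mod 10; 7, 5, 3, 1, 9 → 7.
Second digit: 2, 5, 8, 1, 4 → 7 (+3 each step, mod 10).
Third digit: 1, 2, 3, 4, 5 → 6 (+1 each step, mod 10).
So the next label is 776.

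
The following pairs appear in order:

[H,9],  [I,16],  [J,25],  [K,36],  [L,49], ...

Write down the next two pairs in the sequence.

[M,64], [N,81]

Letter: letters move forward 1 place in the alphabet, so H, I, J, K, L → M → N.
Second value: 9, 16, 25, 36, 49 → 64 → 81 (perfect squares: 3², 4², 5², …).
Putting the parts together: [M,64] and then [N,81].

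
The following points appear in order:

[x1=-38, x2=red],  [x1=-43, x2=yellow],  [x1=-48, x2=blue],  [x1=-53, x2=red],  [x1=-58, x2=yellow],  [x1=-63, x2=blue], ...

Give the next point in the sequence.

X1 — −5 each step: -38, -43, -48, -53, -58, -63 → -68.
X2: repeats red → yellow → blue, so red, yellow, blue, red, yellow, blue → red.
Combining the parts gives [x1=-68, x2=red].

[x1=-68, x2=red]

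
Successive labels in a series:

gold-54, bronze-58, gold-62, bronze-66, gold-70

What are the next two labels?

Rank goes gold, bronze, gold, bronze, gold → bronze → gold (alternates gold ↔ bronze).
Second component: +4 each step, so 54, 58, 62, 66, 70 → 74 → 78.
Putting the parts together: bronze-74 and then gold-78.

bronze-74, gold-78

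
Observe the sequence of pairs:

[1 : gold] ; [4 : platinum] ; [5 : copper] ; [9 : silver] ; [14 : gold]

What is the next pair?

For the first slot, each term is the sum of the two before it: 1, 4, 5, 9, 14 → 23.
Metal goes gold, platinum, copper, silver, gold → platinum (repeats gold → platinum → copper → silver).
So the next pair is [23 : platinum].

[23 : platinum]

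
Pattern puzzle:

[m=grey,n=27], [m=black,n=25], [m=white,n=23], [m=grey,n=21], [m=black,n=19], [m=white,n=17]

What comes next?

M: grey, black, white, grey, black, white → grey (repeats grey → black → white).
For the n, −2 each step: 27, 25, 23, 21, 19, 17 → 15.
Combining the parts gives [m=grey,n=15].

[m=grey,n=15]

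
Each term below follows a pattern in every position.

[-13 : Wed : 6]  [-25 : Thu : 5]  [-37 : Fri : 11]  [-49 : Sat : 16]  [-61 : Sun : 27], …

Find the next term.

For the first component, −12 each step: -13, -25, -37, -49, -61 → -73.
Day goes Wed, Thu, Fri, Sat, Sun → Mon (runs through the weekdays Mon→Sun).
Third component: each term is the sum of the two before it, so 6, 5, 11, 16, 27 → 43.
Putting it together: [-73 : Mon : 43].

[-73 : Mon : 43]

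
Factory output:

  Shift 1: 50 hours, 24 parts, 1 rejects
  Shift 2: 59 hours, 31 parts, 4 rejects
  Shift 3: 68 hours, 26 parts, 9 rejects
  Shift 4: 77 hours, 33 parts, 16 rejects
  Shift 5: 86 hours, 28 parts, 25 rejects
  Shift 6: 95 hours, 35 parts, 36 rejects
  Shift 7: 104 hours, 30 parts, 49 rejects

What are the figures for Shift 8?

Hours goes 50, 59, 68, 77, 86, 95, 104 → 113 (+9 each step).
Parts — alternating steps +7, −5, +7, −5, …: 24, 31, 26, 33, 28, 35, 30 → 37.
For the rejects, perfect squares: 1², 2², 3², …: 1, 4, 9, 16, 25, 36, 49 → 64.
Combining the parts gives 113 hours, 37 parts, 64 rejects.

113 hours, 37 parts, 64 rejects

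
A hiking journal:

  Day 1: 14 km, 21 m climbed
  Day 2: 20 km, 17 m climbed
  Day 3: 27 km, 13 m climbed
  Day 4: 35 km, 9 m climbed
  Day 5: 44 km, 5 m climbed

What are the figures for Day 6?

54 km, 1 m climbed

For the km, differences are 6, 7, 8, … (increasing by 1 each time): 14, 20, 27, 35, 44 → 54.
M climbed: −4 each step, so 21, 17, 13, 9, 5 → 1.
So the next record is 54 km, 1 m climbed.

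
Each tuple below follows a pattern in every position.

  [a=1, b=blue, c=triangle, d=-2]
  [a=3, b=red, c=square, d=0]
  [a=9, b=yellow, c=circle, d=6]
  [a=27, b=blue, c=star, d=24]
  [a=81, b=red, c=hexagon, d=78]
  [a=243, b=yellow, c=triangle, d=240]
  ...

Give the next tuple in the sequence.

[a=729, b=blue, c=square, d=726]

A: ×3 each step, so 1, 3, 9, 27, 81, 243 → 729.
B — repeats blue → red → yellow: blue, red, yellow, blue, red, yellow → blue.
C: repeats triangle → square → circle → star → hexagon; triangle, square, circle, star, hexagon, triangle → square.
D: always 3 less than the a, so -2, 0, 6, 24, 78, 240 → 726.
Combining the parts gives [a=729, b=blue, c=square, d=726].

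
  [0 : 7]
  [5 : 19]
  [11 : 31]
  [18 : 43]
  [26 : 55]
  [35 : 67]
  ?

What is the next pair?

First component: differences are 5, 6, 7, … (increasing by 1 each time), so 0, 5, 11, 18, 26, 35 → 45.
For the second component, +12 each step: 7, 19, 31, 43, 55, 67 → 79.
Putting it together: [45 : 79].

[45 : 79]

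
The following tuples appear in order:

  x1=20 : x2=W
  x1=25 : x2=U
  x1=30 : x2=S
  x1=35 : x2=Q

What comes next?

X1: 20, 25, 30, 35 → 40 (+5 each step).
X2: letters move back 2 places in the alphabet; W, U, S, Q → O.
So the next tuple is x1=40 : x2=O.

x1=40 : x2=O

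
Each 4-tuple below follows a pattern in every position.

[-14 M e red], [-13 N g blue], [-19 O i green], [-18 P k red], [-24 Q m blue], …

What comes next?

[-23 R o green]

First entry — alternating steps +1, −6, +1, −6, …: -14, -13, -19, -18, -24 → -23.
For the first letter, letters move forward 1 place in the alphabet: M, N, O, P, Q → R.
Second letter: letters move forward 2 places in the alphabet, so e, g, i, k, m → o.
Colour — repeats red → blue → green: red, blue, green, red, blue → green.
Combining the parts gives [-23 R o green].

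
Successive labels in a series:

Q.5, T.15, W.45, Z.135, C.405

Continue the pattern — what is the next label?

F.1215

Letter — letters move forward 3 places in the alphabet, wrapping Z→A: Q, T, W, Z, C → F.
For the second component, ×3 each step: 5, 15, 45, 135, 405 → 1215.
Combining the parts gives F.1215.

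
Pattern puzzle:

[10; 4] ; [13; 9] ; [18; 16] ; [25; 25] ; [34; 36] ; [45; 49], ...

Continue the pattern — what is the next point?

First slot — differences are 3, 5, 7, … (increasing by 2 each time): 10, 13, 18, 25, 34, 45 → 58.
For the second slot, differences are 5, 7, 9, … (increasing by 2 each time): 4, 9, 16, 25, 36, 49 → 64.
So the next point is [58; 64].

[58; 64]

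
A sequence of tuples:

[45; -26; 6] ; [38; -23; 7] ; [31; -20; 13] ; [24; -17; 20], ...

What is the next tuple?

First value goes 45, 38, 31, 24 → 17 (−7 each step).
Second value — +3 each step: -26, -23, -20, -17 → -14.
Third value: each term is the sum of the two before it, so 6, 7, 13, 20 → 33.
Putting it together: [17; -14; 33].

[17; -14; 33]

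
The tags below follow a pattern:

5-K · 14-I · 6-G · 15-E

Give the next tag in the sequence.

First component goes 5, 14, 6, 15 → 7 (alternating steps +9, −8, +9, −8, …).
Letter: letters move back 2 places in the alphabet; K, I, G, E → C.
Combining the parts gives 7-C.

7-C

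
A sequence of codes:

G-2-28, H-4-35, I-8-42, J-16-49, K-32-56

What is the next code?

L-64-63

Letter: letters move forward 1 place in the alphabet, so G, H, I, J, K → L.
Second component — ×2 each step: 2, 4, 8, 16, 32 → 64.
Third component — +7 each step: 28, 35, 42, 49, 56 → 63.
Combining the parts gives L-64-63.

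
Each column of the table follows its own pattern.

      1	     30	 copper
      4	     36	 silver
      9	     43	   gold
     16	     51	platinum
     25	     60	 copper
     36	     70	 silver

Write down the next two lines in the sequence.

First component: perfect squares: 1², 2², 3², …; 1, 4, 9, 16, 25, 36 → 49 → 64.
Second component: 30, 36, 43, 51, 60, 70 → 81 → 93 (differences are 6, 7, 8, … (increasing by 1 each time)).
Metal goes copper, silver, gold, platinum, copper, silver → gold → platinum (repeats copper → silver → gold → platinum).
So the next two lines are 49  81  gold and 64  93  platinum.

49  81  gold; 64  93  platinum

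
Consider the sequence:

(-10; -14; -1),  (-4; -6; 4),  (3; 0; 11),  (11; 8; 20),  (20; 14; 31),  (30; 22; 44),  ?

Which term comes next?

(41; 28; 59)

For the first coordinate, differences are 6, 7, 8, … (increasing by 1 each time): -10, -4, 3, 11, 20, 30 → 41.
Second coordinate — alternating steps +8, +6, +8, +6, …: -14, -6, 0, 8, 14, 22 → 28.
Third coordinate: differences are 5, 7, 9, … (increasing by 2 each time); -1, 4, 11, 20, 31, 44 → 59.
So the next term is (41; 28; 59).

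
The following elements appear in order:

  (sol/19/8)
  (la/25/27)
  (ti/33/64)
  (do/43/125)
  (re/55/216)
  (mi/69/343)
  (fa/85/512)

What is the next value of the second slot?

103

Second slot — differences are 6, 8, 10, … (increasing by 2 each time): 19, 25, 33, 43, 55, 69, 85 → 103.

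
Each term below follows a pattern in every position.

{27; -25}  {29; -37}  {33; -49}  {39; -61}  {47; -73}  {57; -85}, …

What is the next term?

First entry: differences are 2, 4, 6, … (increasing by 2 each time), so 27, 29, 33, 39, 47, 57 → 69.
Second entry: −12 each step; -25, -37, -49, -61, -73, -85 → -97.
Combining the parts gives {69; -97}.

{69; -97}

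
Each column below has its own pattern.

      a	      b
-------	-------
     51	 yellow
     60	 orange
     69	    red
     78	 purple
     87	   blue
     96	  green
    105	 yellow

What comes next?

Column a: +9 each step; 51, 60, 69, 78, 87, 96, 105 → 114.
Column b: repeats yellow → orange → red → purple → blue → green; yellow, orange, red, purple, blue, green, yellow → orange.
Putting it together: 114  orange.

114  orange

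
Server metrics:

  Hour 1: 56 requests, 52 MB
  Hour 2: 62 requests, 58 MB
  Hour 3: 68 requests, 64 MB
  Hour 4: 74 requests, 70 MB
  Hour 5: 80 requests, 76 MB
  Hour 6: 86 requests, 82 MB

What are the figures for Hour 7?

For the requests, +6 each step: 56, 62, 68, 74, 80, 86 → 92.
MB — always 4 less than the requests: 52, 58, 64, 70, 76, 82 → 88.
So the next record is 92 requests, 88 MB.

92 requests, 88 MB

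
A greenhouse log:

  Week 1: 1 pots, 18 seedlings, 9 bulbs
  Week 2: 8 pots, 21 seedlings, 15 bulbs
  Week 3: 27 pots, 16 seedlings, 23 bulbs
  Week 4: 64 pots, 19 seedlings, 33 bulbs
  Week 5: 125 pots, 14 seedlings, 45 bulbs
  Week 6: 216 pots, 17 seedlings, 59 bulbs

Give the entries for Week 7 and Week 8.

For the pots, perfect cubes: 1³, 2³, 3³, …: 1, 8, 27, 64, 125, 216 → 343 → 512.
Seedlings goes 18, 21, 16, 19, 14, 17 → 12 → 15 (alternating steps +3, −5, +3, −5, …).
Bulbs: 9, 15, 23, 33, 45, 59 → 75 → 93 (differences are 6, 8, 10, … (increasing by 2 each time)).
So the next two rows are 343 pots, 12 seedlings, 75 bulbs and 512 pots, 15 seedlings, 93 bulbs.

343 pots, 12 seedlings, 75 bulbs; 512 pots, 15 seedlings, 93 bulbs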